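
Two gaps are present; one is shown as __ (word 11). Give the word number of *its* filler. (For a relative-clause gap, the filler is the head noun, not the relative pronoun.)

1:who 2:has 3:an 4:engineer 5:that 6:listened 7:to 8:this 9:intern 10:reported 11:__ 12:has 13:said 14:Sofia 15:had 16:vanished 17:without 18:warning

1

The marked gap is the subject of "said".
Its filler is the fronted wh-phrase "who", at word 1.
(The other dependency links word 4 to a gap after word 5.)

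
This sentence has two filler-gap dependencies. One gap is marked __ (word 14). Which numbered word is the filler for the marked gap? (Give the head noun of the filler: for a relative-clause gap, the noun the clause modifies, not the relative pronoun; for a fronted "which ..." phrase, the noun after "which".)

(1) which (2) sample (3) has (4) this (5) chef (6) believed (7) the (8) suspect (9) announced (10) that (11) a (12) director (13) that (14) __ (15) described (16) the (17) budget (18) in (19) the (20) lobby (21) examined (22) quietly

12

The marked gap is inside the relative clause, the subject of "described".
Its filler is the head noun "director" (via "that"), at word 12.
(The other dependency links word 2 to a gap after word 21.)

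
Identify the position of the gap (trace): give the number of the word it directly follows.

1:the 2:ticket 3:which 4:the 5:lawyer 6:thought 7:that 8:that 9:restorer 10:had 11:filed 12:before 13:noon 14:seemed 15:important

The displaced element is "the ticket" (word 2).
It is linked across 1 clause boundary (that).
It functions as the direct object of "filed", so the gap sits immediately after word 11 ("filed").
Base order: The lawyer thought that that restorer had filed the ticket before noon.

11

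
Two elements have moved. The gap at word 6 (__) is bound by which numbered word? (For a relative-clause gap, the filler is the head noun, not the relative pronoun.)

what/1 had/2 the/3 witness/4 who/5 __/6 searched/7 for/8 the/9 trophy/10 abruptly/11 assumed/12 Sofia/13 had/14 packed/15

4

The marked gap is inside the relative clause, the subject of "searched".
Its filler is the head noun "witness" (via "who"), at word 4.
(The other dependency links word 1 to a gap after word 15.)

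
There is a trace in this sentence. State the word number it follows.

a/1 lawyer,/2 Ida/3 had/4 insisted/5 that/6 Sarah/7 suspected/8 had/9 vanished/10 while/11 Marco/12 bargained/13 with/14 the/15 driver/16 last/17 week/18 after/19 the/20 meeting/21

The displaced element is "a lawyer" (word 2).
It is linked across 2 clause boundaries (that → Ø).
It functions as the subject of "vanished", so the gap sits immediately after word 8 ("suspected").
Base order: Ida had insisted that Sarah suspected that a lawyer had vanished while Marco bargained with the driver last week after the meeting.

8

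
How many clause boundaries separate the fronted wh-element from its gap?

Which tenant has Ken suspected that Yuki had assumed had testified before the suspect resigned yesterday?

2

"which tenant" is extracted from the subject of "testified".
Boundaries crossed, outermost first: [that], [Ø] — 2 in total.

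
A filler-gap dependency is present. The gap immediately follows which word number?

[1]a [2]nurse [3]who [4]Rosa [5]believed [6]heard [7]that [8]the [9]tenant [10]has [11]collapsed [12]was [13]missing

5

The displaced element is "a nurse" (word 2).
It is linked across 1 clause boundary (Ø).
It functions as the subject of "heard", so the gap sits immediately after word 5 ("believed").
Base order: Rosa believed that a nurse heard that the tenant has collapsed.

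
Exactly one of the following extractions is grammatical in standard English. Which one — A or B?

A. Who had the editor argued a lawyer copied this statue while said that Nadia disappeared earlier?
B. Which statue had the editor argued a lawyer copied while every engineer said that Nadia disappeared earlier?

In A, the wh-phrase is extracted from inside an adjunct island (introduced by "while"), which blocks movement.
In B, the extraction path crosses only that-complement boundaries, which are transparent.
So B is grammatical.

B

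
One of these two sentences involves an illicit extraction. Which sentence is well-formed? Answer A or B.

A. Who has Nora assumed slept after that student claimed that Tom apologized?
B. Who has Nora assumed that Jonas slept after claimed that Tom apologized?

In B, the wh-phrase is extracted from inside an adjunct island (introduced by "after"), which blocks movement.
In A, the extraction path crosses only that-complement boundaries, which are transparent.
So A is grammatical.

A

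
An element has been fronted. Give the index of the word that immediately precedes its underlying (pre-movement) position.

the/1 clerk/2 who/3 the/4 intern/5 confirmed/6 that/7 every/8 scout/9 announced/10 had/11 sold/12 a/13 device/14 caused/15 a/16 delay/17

10

The displaced element is "the clerk" (word 2).
It is linked across 2 clause boundaries (that → Ø).
It functions as the subject of "sold", so the gap sits immediately after word 10 ("announced").
Base order: The intern confirmed that every scout announced the clerk had sold a device.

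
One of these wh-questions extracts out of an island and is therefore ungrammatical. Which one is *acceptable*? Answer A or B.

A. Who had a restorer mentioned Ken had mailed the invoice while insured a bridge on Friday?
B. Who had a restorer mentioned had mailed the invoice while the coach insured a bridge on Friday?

B

In A, the wh-phrase is extracted from inside an adjunct island (introduced by "while"), which blocks movement.
In B, the extraction path crosses only that-complement boundaries, which are transparent.
So B is grammatical.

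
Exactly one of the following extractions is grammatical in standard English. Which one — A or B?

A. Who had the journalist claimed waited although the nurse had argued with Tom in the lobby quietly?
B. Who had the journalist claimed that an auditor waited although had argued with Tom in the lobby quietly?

A

In B, the wh-phrase is extracted from inside an adjunct island (introduced by "although"), which blocks movement.
In A, the extraction path crosses only that-complement boundaries, which are transparent.
So A is grammatical.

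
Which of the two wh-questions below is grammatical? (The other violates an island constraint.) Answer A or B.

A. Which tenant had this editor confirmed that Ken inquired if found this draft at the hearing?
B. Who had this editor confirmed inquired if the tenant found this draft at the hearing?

In A, the wh-phrase is extracted from inside a wh-island (introduced by "if"), which blocks movement.
In B, the extraction path crosses only that-complement boundaries, which are transparent.
So B is grammatical.

B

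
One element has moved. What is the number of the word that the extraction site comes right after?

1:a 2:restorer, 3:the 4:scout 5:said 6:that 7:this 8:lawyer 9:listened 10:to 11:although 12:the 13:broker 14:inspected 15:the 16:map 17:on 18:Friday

The displaced element is "a restorer" (word 2).
It is linked across 1 clause boundary (that).
It functions as the object of the preposition "to" of "listened", so the gap sits immediately after word 10 ("to").
Base order: The scout said that this lawyer listened to a restorer although the broker inspected the map on Friday.

10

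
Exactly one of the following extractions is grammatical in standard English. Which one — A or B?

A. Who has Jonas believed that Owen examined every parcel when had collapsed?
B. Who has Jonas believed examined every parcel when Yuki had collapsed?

In A, the wh-phrase is extracted from inside an adjunct island (introduced by "when"), which blocks movement.
In B, the extraction path crosses only that-complement boundaries, which are transparent.
So B is grammatical.

B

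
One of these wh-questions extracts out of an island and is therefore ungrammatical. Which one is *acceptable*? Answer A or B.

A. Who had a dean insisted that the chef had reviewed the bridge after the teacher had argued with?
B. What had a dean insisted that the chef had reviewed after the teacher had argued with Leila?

B

In A, the wh-phrase is extracted from inside an adjunct island (introduced by "after"), which blocks movement.
In B, the extraction path crosses only that-complement boundaries, which are transparent.
So B is grammatical.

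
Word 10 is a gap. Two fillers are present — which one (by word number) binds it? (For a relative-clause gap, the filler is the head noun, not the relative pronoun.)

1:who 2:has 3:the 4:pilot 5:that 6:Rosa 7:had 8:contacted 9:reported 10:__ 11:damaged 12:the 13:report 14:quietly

1

The marked gap is the subject of "damaged".
Its filler is the fronted wh-phrase "who", at word 1.
(The other dependency links word 4 to a gap after word 8.)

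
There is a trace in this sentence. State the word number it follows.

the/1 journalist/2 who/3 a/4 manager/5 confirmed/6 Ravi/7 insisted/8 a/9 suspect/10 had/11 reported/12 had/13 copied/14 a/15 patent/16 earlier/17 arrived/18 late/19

12

The displaced element is "the journalist" (word 2).
It is linked across 3 clause boundaries (Ø → Ø → Ø).
It functions as the subject of "copied", so the gap sits immediately after word 12 ("reported").
Base order: A manager confirmed Ravi insisted a suspect had reported that the journalist had copied a patent earlier.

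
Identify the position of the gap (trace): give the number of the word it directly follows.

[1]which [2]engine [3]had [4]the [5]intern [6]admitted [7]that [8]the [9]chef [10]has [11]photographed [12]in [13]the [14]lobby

11

The displaced element is "which engine" (word 2).
It is linked across 1 clause boundary (that).
It functions as the direct object of "photographed", so the gap sits immediately after word 11 ("photographed").
Base order: The intern had admitted that the chef has photographed which engine in the lobby.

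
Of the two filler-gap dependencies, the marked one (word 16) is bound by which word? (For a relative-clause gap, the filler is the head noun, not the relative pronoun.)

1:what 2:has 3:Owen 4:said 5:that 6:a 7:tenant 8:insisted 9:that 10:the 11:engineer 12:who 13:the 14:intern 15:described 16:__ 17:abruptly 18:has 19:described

11

The marked gap is inside the relative clause, the direct object of "described".
Its filler is the head noun "engineer" (via "who"), at word 11.
(The other dependency links word 1 to a gap after word 19.)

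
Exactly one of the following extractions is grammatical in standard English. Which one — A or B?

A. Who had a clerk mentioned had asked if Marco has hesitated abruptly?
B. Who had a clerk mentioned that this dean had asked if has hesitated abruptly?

In B, the wh-phrase is extracted from inside a wh-island (introduced by "if"), which blocks movement.
In A, the extraction path crosses only that-complement boundaries, which are transparent.
So A is grammatical.

A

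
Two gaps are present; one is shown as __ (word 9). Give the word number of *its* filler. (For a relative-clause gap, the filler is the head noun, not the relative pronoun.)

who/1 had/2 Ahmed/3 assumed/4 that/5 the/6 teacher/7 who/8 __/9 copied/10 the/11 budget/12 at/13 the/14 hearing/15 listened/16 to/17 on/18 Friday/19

7

The marked gap is inside the relative clause, the subject of "copied".
Its filler is the head noun "teacher" (via "who"), at word 7.
(The other dependency links word 1 to a gap after word 17.)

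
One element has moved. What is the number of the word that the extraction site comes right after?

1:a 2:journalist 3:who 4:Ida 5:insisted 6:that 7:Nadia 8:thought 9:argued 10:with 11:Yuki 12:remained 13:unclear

The displaced element is "a journalist" (word 2).
It is linked across 2 clause boundaries (that → Ø).
It functions as the subject of "argued", so the gap sits immediately after word 8 ("thought").
Base order: Ida insisted that Nadia thought that a journalist argued with Yuki.

8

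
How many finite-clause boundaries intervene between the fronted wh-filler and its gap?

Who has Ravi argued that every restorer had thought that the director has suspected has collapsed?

"who" is extracted from the subject of "collapsed".
Boundaries crossed, outermost first: [that], [that], [Ø] — 3 in total.

3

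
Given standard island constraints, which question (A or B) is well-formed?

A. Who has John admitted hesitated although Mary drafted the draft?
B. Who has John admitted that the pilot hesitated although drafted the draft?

A

In B, the wh-phrase is extracted from inside an adjunct island (introduced by "although"), which blocks movement.
In A, the extraction path crosses only that-complement boundaries, which are transparent.
So A is grammatical.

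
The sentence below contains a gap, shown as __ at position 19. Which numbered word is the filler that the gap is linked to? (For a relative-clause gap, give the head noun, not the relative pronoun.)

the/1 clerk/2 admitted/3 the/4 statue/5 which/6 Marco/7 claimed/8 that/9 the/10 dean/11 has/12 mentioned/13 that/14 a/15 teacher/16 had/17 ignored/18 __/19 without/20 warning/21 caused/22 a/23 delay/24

The gap at 19 is the object of "ignored", inside a relative clause.
The relative pronoun is "which" (word 6); it is bound by the head noun immediately before it.
Its filler is the head noun "statue", at word 5.

5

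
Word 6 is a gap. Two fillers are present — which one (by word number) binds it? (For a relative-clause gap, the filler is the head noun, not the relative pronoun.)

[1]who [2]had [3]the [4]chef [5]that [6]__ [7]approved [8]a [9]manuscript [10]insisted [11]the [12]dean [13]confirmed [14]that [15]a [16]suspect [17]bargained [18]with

4

The marked gap is inside the relative clause, the subject of "approved".
Its filler is the head noun "chef" (via "that"), at word 4.
(The other dependency links word 1 to a gap after word 18.)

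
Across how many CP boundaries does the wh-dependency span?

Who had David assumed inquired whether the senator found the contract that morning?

"who" is extracted from the subject of "inquired".
Boundaries crossed, outermost first: [Ø] — 1 in total.

1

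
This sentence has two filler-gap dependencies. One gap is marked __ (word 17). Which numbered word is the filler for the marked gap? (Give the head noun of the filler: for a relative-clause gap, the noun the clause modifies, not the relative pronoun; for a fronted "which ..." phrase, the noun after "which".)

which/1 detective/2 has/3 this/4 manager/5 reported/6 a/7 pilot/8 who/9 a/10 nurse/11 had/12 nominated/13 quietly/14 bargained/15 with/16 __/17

2

The marked gap is the object of the preposition "with" of "bargained".
Its filler is the fronted wh-phrase "which detective", at word 2.
(The other dependency links word 8 to a gap after word 13.)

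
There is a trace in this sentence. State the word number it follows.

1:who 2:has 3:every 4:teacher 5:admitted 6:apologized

The displaced element is "who" (word 1).
It is linked across 1 clause boundary (Ø).
It functions as the subject of "apologized", so the gap sits immediately after word 5 ("admitted").
Base order: Every teacher has admitted that who apologized.

5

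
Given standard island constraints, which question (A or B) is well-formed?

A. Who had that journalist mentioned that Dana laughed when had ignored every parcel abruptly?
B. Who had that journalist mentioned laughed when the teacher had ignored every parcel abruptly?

B

In A, the wh-phrase is extracted from inside an adjunct island (introduced by "when"), which blocks movement.
In B, the extraction path crosses only that-complement boundaries, which are transparent.
So B is grammatical.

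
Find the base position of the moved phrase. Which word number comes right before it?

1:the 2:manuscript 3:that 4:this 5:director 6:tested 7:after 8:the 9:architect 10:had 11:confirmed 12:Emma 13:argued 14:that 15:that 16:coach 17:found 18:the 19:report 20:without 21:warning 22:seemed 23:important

The displaced element is "the manuscript" (word 2).
It functions as the direct object of "tested", so the gap sits immediately after word 6 ("tested").
Base order: This director tested the manuscript after the architect had confirmed Emma argued that that coach found the report without warning.

6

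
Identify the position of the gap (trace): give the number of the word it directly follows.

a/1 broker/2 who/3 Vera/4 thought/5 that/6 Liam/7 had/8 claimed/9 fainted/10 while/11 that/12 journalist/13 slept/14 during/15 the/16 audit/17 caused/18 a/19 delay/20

The displaced element is "a broker" (word 2).
It is linked across 2 clause boundaries (that → Ø).
It functions as the subject of "fainted", so the gap sits immediately after word 9 ("claimed").
Base order: Vera thought that Liam had claimed that a broker fainted while that journalist slept during the audit.

9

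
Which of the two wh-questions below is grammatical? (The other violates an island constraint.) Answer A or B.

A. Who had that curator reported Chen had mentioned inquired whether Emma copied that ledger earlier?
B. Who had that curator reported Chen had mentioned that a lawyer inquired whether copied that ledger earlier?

In B, the wh-phrase is extracted from inside a wh-island (introduced by "whether"), which blocks movement.
In A, the extraction path crosses only that-complement boundaries, which are transparent.
So A is grammatical.

A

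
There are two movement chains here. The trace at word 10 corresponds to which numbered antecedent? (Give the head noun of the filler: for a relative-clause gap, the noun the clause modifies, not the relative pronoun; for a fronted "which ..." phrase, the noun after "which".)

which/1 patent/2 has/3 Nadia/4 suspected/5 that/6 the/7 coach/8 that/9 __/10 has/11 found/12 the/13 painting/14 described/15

The marked gap is inside the relative clause, the subject of "found".
Its filler is the head noun "coach" (via "that"), at word 8.
(The other dependency links word 2 to a gap after word 15.)

8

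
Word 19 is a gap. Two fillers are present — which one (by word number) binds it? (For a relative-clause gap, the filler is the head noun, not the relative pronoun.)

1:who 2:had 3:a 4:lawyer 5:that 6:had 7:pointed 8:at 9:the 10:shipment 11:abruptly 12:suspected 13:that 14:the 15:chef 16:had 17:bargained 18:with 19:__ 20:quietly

1

The marked gap is the object of the preposition "with" of "bargained".
Its filler is the fronted wh-phrase "who", at word 1.
(The other dependency links word 4 to a gap after word 5.)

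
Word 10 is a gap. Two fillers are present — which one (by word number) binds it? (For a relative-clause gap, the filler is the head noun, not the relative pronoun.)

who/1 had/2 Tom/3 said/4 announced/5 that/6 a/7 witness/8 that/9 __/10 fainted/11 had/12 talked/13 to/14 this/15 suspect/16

8

The marked gap is inside the relative clause, the subject of "fainted".
Its filler is the head noun "witness" (via "that"), at word 8.
(The other dependency links word 1 to a gap after word 4.)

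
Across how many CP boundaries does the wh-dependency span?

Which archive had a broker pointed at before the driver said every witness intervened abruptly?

0

"which archive" originates inside the matrix clause — no clause boundary is crossed.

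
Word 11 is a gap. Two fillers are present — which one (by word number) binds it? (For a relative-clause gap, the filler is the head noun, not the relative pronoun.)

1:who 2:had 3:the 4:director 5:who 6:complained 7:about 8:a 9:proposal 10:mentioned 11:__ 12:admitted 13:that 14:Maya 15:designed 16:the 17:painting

The marked gap is the subject of "admitted".
Its filler is the fronted wh-phrase "who", at word 1.
(The other dependency links word 4 to a gap after word 5.)

1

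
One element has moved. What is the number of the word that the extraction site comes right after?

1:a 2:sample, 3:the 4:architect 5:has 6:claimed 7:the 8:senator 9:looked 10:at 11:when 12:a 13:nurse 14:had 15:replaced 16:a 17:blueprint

The displaced element is "a sample" (word 2).
It is linked across 1 clause boundary (Ø).
It functions as the object of the preposition "at" of "looked", so the gap sits immediately after word 10 ("at").
Base order: The architect has claimed the senator looked at a sample when a nurse had replaced a blueprint.

10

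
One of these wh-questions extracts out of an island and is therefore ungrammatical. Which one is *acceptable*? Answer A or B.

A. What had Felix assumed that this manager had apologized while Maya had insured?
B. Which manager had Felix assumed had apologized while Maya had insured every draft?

B

In A, the wh-phrase is extracted from inside an adjunct island (introduced by "while"), which blocks movement.
In B, the extraction path crosses only that-complement boundaries, which are transparent.
So B is grammatical.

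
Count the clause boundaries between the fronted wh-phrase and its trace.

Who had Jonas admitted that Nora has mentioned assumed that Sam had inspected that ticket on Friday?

"who" is extracted from the subject of "assumed".
Boundaries crossed, outermost first: [that], [Ø] — 2 in total.

2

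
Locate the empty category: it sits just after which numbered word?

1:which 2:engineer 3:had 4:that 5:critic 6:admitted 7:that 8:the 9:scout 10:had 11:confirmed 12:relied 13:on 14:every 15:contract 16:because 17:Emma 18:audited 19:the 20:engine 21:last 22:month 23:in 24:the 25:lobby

11

The displaced element is "which engineer" (word 2).
It is linked across 2 clause boundaries (that → Ø).
It functions as the subject of "relied", so the gap sits immediately after word 11 ("confirmed").
Base order: That critic had admitted that the scout had confirmed that which engineer relied on every contract because Emma audited the engine last month in the lobby.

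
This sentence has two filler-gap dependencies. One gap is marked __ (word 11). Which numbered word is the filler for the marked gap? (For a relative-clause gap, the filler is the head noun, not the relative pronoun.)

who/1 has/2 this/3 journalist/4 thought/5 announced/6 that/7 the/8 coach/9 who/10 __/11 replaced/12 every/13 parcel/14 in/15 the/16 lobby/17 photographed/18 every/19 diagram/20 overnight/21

The marked gap is inside the relative clause, the subject of "replaced".
Its filler is the head noun "coach" (via "who"), at word 9.
(The other dependency links word 1 to a gap after word 5.)

9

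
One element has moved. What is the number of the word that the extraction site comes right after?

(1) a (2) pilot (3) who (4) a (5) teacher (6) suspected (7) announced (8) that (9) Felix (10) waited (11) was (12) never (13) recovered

6

The displaced element is "a pilot" (word 2).
It is linked across 1 clause boundary (Ø).
It functions as the subject of "announced", so the gap sits immediately after word 6 ("suspected").
Base order: A teacher suspected that a pilot announced that Felix waited.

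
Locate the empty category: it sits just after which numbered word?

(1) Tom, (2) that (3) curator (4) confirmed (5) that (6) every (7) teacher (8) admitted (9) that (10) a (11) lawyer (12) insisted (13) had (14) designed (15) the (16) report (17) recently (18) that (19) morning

The displaced element is "Tom" (word 1).
It is linked across 3 clause boundaries (that → that → Ø).
It functions as the subject of "designed", so the gap sits immediately after word 12 ("insisted").
Base order: That curator confirmed that every teacher admitted that a lawyer insisted that Tom had designed the report recently that morning.

12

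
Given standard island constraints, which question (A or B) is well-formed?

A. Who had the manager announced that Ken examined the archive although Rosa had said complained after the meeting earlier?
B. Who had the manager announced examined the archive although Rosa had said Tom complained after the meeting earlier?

B

In A, the wh-phrase is extracted from inside an adjunct island (introduced by "although"), which blocks movement.
In B, the extraction path crosses only that-complement boundaries, which are transparent.
So B is grammatical.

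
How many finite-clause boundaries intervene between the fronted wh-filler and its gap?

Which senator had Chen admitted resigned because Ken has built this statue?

"which senator" is extracted from the subject of "resigned".
Boundaries crossed, outermost first: [Ø] — 1 in total.

1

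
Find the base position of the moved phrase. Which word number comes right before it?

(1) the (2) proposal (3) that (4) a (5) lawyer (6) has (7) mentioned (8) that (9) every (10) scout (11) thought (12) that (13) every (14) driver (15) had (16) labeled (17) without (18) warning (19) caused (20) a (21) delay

The displaced element is "the proposal" (word 2).
It is linked across 2 clause boundaries (that → that).
It functions as the direct object of "labeled", so the gap sits immediately after word 16 ("labeled").
Base order: A lawyer has mentioned that every scout thought that every driver had labeled the proposal without warning.

16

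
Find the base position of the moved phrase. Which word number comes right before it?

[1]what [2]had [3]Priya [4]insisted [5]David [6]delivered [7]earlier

The displaced element is "what" (word 1).
It is linked across 1 clause boundary (Ø).
It functions as the direct object of "delivered", so the gap sits immediately after word 6 ("delivered").
Base order: Priya had insisted David delivered what earlier.

6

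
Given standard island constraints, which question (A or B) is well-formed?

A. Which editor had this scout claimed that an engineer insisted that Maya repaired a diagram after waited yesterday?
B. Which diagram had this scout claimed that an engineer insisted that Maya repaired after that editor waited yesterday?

B

In A, the wh-phrase is extracted from inside an adjunct island (introduced by "after"), which blocks movement.
In B, the extraction path crosses only that-complement boundaries, which are transparent.
So B is grammatical.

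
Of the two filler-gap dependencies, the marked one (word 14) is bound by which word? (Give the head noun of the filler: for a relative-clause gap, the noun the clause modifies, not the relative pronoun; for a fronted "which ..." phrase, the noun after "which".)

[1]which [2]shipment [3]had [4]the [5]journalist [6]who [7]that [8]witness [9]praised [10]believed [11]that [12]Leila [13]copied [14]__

The marked gap is the direct object of "copied".
Its filler is the fronted wh-phrase "which shipment", at word 2.
(The other dependency links word 5 to a gap after word 9.)

2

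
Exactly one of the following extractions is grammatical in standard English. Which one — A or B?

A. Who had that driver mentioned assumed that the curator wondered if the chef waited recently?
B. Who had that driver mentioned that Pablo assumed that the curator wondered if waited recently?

In B, the wh-phrase is extracted from inside a wh-island (introduced by "if"), which blocks movement.
In A, the extraction path crosses only that-complement boundaries, which are transparent.
So A is grammatical.

A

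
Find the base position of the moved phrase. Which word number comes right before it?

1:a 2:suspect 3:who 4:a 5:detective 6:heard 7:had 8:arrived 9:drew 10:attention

6

The displaced element is "a suspect" (word 2).
It is linked across 1 clause boundary (Ø).
It functions as the subject of "arrived", so the gap sits immediately after word 6 ("heard").
Base order: A detective heard that a suspect had arrived.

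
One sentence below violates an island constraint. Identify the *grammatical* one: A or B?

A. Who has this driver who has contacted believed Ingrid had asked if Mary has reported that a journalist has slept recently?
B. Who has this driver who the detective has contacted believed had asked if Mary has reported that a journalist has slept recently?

In A, the wh-phrase is extracted from inside a complex-NP island (relative clause) (introduced by "who"), which blocks movement.
In B, the extraction path crosses only that-complement boundaries, which are transparent.
So B is grammatical.

B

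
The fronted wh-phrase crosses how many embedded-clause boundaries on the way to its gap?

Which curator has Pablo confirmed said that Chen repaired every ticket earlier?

"which curator" is extracted from the subject of "said".
Boundaries crossed, outermost first: [Ø] — 1 in total.

1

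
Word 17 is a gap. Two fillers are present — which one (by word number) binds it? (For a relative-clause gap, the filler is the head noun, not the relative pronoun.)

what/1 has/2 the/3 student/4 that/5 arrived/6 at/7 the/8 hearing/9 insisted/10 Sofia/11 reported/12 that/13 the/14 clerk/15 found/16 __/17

1

The marked gap is the direct object of "found".
Its filler is the fronted wh-phrase "what", at word 1.
(The other dependency links word 4 to a gap after word 5.)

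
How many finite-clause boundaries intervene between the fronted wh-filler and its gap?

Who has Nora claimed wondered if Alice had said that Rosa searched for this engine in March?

1

"who" is extracted from the subject of "wondered".
Boundaries crossed, outermost first: [Ø] — 1 in total.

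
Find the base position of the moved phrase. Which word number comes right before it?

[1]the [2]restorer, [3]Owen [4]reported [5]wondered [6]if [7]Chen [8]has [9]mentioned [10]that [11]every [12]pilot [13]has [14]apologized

The displaced element is "the restorer" (word 2).
It is linked across 1 clause boundary (Ø).
It functions as the subject of "wondered", so the gap sits immediately after word 4 ("reported").
Base order: Owen reported that the restorer wondered if Chen has mentioned that every pilot has apologized.

4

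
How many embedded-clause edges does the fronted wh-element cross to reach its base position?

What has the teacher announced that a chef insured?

1

"what" is extracted from the object of "insured".
Boundaries crossed, outermost first: [that] — 1 in total.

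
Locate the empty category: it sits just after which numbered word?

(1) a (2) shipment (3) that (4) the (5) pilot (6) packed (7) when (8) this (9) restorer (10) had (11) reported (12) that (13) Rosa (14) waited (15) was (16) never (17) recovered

6

The displaced element is "a shipment" (word 2).
It functions as the direct object of "packed", so the gap sits immediately after word 6 ("packed").
Base order: The pilot packed a shipment when this restorer had reported that Rosa waited.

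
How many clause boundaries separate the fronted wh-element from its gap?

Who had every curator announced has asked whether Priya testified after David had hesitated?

1

"who" is extracted from the subject of "asked".
Boundaries crossed, outermost first: [Ø] — 1 in total.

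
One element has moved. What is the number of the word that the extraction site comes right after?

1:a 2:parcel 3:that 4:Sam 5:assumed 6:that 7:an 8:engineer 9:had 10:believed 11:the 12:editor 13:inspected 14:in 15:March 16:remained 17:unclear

The displaced element is "a parcel" (word 2).
It is linked across 2 clause boundaries (that → Ø).
It functions as the direct object of "inspected", so the gap sits immediately after word 13 ("inspected").
Base order: Sam assumed that an engineer had believed the editor inspected a parcel in March.

13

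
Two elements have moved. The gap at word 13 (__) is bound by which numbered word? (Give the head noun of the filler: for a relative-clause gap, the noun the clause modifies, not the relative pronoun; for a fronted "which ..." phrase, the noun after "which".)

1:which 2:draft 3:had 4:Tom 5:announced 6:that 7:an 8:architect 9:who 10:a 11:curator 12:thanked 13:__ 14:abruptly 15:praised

The marked gap is inside the relative clause, the direct object of "thanked".
Its filler is the head noun "architect" (via "who"), at word 8.
(The other dependency links word 2 to a gap after word 15.)

8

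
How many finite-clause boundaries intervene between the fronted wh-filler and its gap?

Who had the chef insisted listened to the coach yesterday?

"who" is extracted from the subject of "listened".
Boundaries crossed, outermost first: [Ø] — 1 in total.

1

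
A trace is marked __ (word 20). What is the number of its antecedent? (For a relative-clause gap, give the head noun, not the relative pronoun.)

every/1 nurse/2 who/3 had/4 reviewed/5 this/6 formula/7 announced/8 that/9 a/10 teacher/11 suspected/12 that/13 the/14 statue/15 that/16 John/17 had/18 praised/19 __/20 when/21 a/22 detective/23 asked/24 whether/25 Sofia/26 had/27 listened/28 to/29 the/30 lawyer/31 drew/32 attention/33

15

The gap at 20 is the object of "praised", inside a relative clause.
The relative pronoun is "that" (word 16); it is bound by the head noun immediately before it.
Its filler is the head noun "statue", at word 15.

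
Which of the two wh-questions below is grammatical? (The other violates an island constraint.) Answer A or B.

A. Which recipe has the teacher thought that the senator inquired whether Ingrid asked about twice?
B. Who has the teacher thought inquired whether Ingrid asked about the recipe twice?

In A, the wh-phrase is extracted from inside a wh-island (introduced by "whether"), which blocks movement.
In B, the extraction path crosses only that-complement boundaries, which are transparent.
So B is grammatical.

B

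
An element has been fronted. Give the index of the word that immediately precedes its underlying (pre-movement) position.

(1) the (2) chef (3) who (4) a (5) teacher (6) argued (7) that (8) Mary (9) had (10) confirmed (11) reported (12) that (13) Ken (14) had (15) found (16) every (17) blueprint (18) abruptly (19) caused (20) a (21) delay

10

The displaced element is "the chef" (word 2).
It is linked across 2 clause boundaries (that → Ø).
It functions as the subject of "reported", so the gap sits immediately after word 10 ("confirmed").
Base order: A teacher argued that Mary had confirmed that the chef reported that Ken had found every blueprint abruptly.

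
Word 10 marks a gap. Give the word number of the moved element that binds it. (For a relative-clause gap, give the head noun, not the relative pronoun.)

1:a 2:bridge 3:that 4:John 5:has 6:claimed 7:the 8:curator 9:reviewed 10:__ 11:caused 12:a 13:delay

The gap at 10 is the object of "reviewed", inside a relative clause.
The relative pronoun is "that" (word 3); it is bound by the head noun immediately before it.
Its filler is the head noun "bridge", at word 2.

2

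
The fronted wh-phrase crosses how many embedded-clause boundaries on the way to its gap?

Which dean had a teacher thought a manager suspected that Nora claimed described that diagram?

3

"which dean" is extracted from the subject of "described".
Boundaries crossed, outermost first: [Ø], [that], [Ø] — 3 in total.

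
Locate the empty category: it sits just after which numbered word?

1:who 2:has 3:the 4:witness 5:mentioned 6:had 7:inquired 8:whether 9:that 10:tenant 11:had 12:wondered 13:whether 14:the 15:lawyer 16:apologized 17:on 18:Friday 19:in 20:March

5

The displaced element is "who" (word 1).
It is linked across 1 clause boundary (Ø).
It functions as the subject of "inquired", so the gap sits immediately after word 5 ("mentioned").
Base order: The witness has mentioned who had inquired whether that tenant had wondered whether the lawyer apologized on Friday in March.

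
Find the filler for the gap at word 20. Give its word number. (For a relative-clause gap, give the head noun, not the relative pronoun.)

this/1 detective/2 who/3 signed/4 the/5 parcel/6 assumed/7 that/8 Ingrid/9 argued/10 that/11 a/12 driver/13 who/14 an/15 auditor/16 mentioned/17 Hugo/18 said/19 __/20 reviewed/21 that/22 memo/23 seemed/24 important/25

The gap at 20 is the subject of "reviewed", inside a relative clause.
The relative pronoun is "who" (word 14); it is bound by the head noun immediately before it.
Its filler is the head noun "driver", at word 13.

13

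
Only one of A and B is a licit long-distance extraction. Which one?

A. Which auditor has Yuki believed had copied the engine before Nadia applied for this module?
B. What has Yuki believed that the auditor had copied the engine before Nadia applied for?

In B, the wh-phrase is extracted from inside an adjunct island (introduced by "before"), which blocks movement.
In A, the extraction path crosses only that-complement boundaries, which are transparent.
So A is grammatical.

A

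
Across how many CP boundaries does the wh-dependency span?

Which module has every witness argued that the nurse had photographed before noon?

1

"which module" is extracted from the object of "photographed".
Boundaries crossed, outermost first: [that] — 1 in total.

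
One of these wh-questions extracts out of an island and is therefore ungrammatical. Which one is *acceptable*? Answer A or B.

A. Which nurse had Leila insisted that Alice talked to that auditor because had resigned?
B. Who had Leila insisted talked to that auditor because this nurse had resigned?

B

In A, the wh-phrase is extracted from inside an adjunct island (introduced by "because"), which blocks movement.
In B, the extraction path crosses only that-complement boundaries, which are transparent.
So B is grammatical.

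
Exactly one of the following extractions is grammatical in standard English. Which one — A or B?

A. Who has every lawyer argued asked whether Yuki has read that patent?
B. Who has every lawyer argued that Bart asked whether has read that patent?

In B, the wh-phrase is extracted from inside a wh-island (introduced by "whether"), which blocks movement.
In A, the extraction path crosses only that-complement boundaries, which are transparent.
So A is grammatical.

A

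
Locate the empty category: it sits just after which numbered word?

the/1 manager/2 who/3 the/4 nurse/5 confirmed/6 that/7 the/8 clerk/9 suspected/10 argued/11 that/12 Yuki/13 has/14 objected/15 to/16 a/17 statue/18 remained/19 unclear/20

The displaced element is "the manager" (word 2).
It is linked across 2 clause boundaries (that → Ø).
It functions as the subject of "argued", so the gap sits immediately after word 10 ("suspected").
Base order: The nurse confirmed that the clerk suspected that the manager argued that Yuki has objected to a statue.

10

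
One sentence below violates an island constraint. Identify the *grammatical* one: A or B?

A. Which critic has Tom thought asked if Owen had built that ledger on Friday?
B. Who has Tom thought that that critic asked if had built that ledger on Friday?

In B, the wh-phrase is extracted from inside a wh-island (introduced by "if"), which blocks movement.
In A, the extraction path crosses only that-complement boundaries, which are transparent.
So A is grammatical.

A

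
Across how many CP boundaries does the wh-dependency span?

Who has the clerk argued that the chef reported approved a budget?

"who" is extracted from the subject of "approved".
Boundaries crossed, outermost first: [that], [Ø] — 2 in total.

2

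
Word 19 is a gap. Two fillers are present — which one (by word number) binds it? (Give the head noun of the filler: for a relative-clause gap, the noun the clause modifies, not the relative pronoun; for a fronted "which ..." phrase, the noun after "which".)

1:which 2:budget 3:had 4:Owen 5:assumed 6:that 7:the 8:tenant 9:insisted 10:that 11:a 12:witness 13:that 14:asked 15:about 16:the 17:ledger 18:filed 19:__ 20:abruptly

2

The marked gap is the direct object of "filed".
Its filler is the fronted wh-phrase "which budget", at word 2.
(The other dependency links word 12 to a gap after word 13.)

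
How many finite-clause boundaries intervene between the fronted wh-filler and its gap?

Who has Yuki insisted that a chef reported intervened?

2

"who" is extracted from the subject of "intervened".
Boundaries crossed, outermost first: [that], [Ø] — 2 in total.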